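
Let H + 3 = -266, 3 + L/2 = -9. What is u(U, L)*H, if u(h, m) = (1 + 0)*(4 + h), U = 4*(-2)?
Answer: 1076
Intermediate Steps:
L = -24 (L = -6 + 2*(-9) = -6 - 18 = -24)
H = -269 (H = -3 - 266 = -269)
U = -8
u(h, m) = 4 + h (u(h, m) = 1*(4 + h) = 4 + h)
u(U, L)*H = (4 - 8)*(-269) = -4*(-269) = 1076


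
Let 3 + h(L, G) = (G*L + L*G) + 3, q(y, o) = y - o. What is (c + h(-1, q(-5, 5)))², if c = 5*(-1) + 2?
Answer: 289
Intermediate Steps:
h(L, G) = 2*G*L (h(L, G) = -3 + ((G*L + L*G) + 3) = -3 + ((G*L + G*L) + 3) = -3 + (2*G*L + 3) = -3 + (3 + 2*G*L) = 2*G*L)
c = -3 (c = -5 + 2 = -3)
(c + h(-1, q(-5, 5)))² = (-3 + 2*(-5 - 1*5)*(-1))² = (-3 + 2*(-5 - 5)*(-1))² = (-3 + 2*(-10)*(-1))² = (-3 + 20)² = 17² = 289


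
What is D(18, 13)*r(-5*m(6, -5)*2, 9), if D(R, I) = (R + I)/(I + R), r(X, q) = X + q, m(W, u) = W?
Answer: -51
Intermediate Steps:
D(R, I) = 1 (D(R, I) = (I + R)/(I + R) = 1)
D(18, 13)*r(-5*m(6, -5)*2, 9) = 1*(-5*6*2 + 9) = 1*(-30*2 + 9) = 1*(-60 + 9) = 1*(-51) = -51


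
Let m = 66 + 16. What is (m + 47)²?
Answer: 16641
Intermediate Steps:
m = 82
(m + 47)² = (82 + 47)² = 129² = 16641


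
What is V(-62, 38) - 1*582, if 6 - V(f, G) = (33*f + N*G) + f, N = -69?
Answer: 4154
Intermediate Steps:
V(f, G) = 6 - 34*f + 69*G (V(f, G) = 6 - ((33*f - 69*G) + f) = 6 - ((-69*G + 33*f) + f) = 6 - (-69*G + 34*f) = 6 + (-34*f + 69*G) = 6 - 34*f + 69*G)
V(-62, 38) - 1*582 = (6 - 34*(-62) + 69*38) - 1*582 = (6 + 2108 + 2622) - 582 = 4736 - 582 = 4154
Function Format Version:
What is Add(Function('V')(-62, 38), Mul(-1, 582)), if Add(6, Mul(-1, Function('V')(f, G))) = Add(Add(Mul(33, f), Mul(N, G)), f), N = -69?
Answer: 4154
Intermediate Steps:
Function('V')(f, G) = Add(6, Mul(-34, f), Mul(69, G)) (Function('V')(f, G) = Add(6, Mul(-1, Add(Add(Mul(33, f), Mul(-69, G)), f))) = Add(6, Mul(-1, Add(Add(Mul(-69, G), Mul(33, f)), f))) = Add(6, Mul(-1, Add(Mul(-69, G), Mul(34, f)))) = Add(6, Add(Mul(-34, f), Mul(69, G))) = Add(6, Mul(-34, f), Mul(69, G)))
Add(Function('V')(-62, 38), Mul(-1, 582)) = Add(Add(6, Mul(-34, -62), Mul(69, 38)), Mul(-1, 582)) = Add(Add(6, 2108, 2622), -582) = Add(4736, -582) = 4154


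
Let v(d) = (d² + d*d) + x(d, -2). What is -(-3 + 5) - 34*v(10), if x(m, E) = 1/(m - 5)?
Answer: -34044/5 ≈ -6808.8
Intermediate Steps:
x(m, E) = 1/(-5 + m)
v(d) = 1/(-5 + d) + 2*d² (v(d) = (d² + d*d) + 1/(-5 + d) = (d² + d²) + 1/(-5 + d) = 2*d² + 1/(-5 + d) = 1/(-5 + d) + 2*d²)
-(-3 + 5) - 34*v(10) = -(-3 + 5) - 34*(1 + 2*10²*(-5 + 10))/(-5 + 10) = -1*2 - 34*(1 + 2*100*5)/5 = -2 - 34*(1 + 1000)/5 = -2 - 34*1001/5 = -2 - 34034/5 = -34044/5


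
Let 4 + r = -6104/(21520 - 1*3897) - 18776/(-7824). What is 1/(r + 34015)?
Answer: 17235294/586224975703 ≈ 2.9400e-5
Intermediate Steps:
r = -33549707/17235294 (r = -4 + (-6104/(21520 - 1*3897) - 18776/(-7824)) = -4 + (-6104/(21520 - 3897) - 18776*(-1/7824)) = -4 + (-6104/17623 + 2347/978) = -4 + 35391469/17235294 = -33549707/17235294 ≈ -1.9466)
1/(r + 34015) = 1/(-33549707/17235294 + 34015) = 1/(586224975703/17235294) = 17235294/586224975703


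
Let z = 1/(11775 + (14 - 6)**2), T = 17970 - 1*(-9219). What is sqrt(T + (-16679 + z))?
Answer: sqrt(1473101801549)/11839 ≈ 102.52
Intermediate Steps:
T = 27189 (T = 17970 + 9219 = 27189)
z = 1/11839 (z = 1/(11775 + 8**2) = 1/(11775 + 64) = 1/11839 ≈ 8.4467e-5)
sqrt(T + (-16679 + z)) = sqrt(27189 + (-16679 + 1/11839)) = sqrt(27189 - 197462680/11839) = sqrt(124427891/11839) = sqrt(1473101801549)/11839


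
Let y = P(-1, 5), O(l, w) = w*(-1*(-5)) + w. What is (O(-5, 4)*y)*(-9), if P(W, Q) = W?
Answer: 216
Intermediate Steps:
O(l, w) = 6*w (O(l, w) = w*5 + w = 5*w + w = 6*w)
y = -1
(O(-5, 4)*y)*(-9) = ((6*4)*(-1))*(-9) = (24*(-1))*(-9) = -24*(-9) = 216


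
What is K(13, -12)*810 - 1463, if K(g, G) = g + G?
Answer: -653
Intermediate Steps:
K(g, G) = G + g
K(13, -12)*810 - 1463 = (-12 + 13)*810 - 1463 = 1*810 - 1463 = 810 - 1463 = -653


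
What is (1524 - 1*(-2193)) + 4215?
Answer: 7932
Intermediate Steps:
(1524 - 1*(-2193)) + 4215 = (1524 + 2193) + 4215 = 3717 + 4215 = 7932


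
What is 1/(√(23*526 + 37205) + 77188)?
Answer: 77188/5957938041 - √49303/5957938041 ≈ 1.2918e-5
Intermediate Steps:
1/(√(23*526 + 37205) + 77188) = 1/(√(12098 + 37205) + 77188) = 1/(√49303 + 77188) = 1/(77188 + √49303)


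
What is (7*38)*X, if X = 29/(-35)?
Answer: -1102/5 ≈ -220.40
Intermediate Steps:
X = -29/35 (X = 29*(-1/35) = -29/35 ≈ -0.82857)
(7*38)*X = (7*38)*(-29/35) = 266*(-29/35) = -1102/5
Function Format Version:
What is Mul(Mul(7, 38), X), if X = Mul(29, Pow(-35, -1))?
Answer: Rational(-1102, 5) ≈ -220.40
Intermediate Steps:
X = Rational(-29, 35) (X = Mul(29, Rational(-1, 35)) = Rational(-29, 35) ≈ -0.82857)
Mul(Mul(7, 38), X) = Mul(Mul(7, 38), Rational(-29, 35)) = Mul(266, Rational(-29, 35)) = Rational(-1102, 5)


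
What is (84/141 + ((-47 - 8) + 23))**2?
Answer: 2178576/2209 ≈ 986.23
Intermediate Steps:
(84/141 + ((-47 - 8) + 23))**2 = (84*(1/141) + (-55 + 23))**2 = (28/47 - 32)**2 = (-1476/47)**2 = 2178576/2209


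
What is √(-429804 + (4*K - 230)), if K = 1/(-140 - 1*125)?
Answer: I*√30199138710/265 ≈ 655.77*I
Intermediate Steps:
K = -1/265 (K = 1/(-140 - 125) = 1/(-265) = -1/265 ≈ -0.0037736)
√(-429804 + (4*K - 230)) = √(-429804 + (4*(-1/265) - 230)) = √(-429804 + (-4/265 - 230)) = √(-429804 - 60954/265) = √(-113959014/265) = I*√30199138710/265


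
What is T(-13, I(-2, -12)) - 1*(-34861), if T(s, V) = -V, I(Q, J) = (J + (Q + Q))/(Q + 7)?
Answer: 174321/5 ≈ 34864.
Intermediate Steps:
I(Q, J) = (J + 2*Q)/(7 + Q)
T(-13, I(-2, -12)) - 1*(-34861) = -(-12 + 2*(-2))/(7 - 2) - 1*(-34861) = -(-12 - 4)/5 + 34861 = -(-16)/5 + 34861 = -1*(-16/5) + 34861 = 16/5 + 34861 = 174321/5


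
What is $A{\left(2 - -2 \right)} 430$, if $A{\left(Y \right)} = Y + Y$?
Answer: $3440$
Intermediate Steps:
$A{\left(Y \right)} = 2 Y$
$A{\left(2 - -2 \right)} 430 = 2 \left(2 - -2\right) 430 = 2 \left(2 + 2\right) 430 = 2 \cdot 4 \cdot 430 = 8 \cdot 430 = 3440$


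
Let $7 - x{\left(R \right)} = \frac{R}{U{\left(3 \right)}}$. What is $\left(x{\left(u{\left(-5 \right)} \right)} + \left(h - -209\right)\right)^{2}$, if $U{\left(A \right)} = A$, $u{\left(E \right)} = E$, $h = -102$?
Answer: $\frac{120409}{9} \approx 13379.0$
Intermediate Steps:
$x{\left(R \right)} = 7 - \frac{R}{3}$
$\left(x{\left(u{\left(-5 \right)} \right)} + \left(h - -209\right)\right)^{2} = \left(\left(7 - - \frac{5}{3}\right) - -107\right)^{2} = \left(\left(7 + \frac{5}{3}\right) + \left(-102 + 209\right)\right)^{2} = \left(\frac{26}{3} + 107\right)^{2} = \left(\frac{347}{3}\right)^{2} = \frac{120409}{9}$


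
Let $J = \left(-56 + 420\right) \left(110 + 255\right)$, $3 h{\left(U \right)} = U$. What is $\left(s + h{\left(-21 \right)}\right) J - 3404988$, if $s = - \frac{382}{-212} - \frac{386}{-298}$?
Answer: $- \frac{30984001866}{7897} \approx -3.9235 \cdot 10^{6}$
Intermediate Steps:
$h{\left(U \right)} = \frac{U}{3}$
$s = \frac{48917}{15794}$ ($s = \left(-382\right) \left(- \frac{1}{212}\right) - - \frac{193}{149} = \frac{191}{106} + \frac{193}{149} = \frac{48917}{15794} \approx 3.0972$)
$J = 132860$ ($J = 364 \cdot 365 = 132860$)
$\left(s + h{\left(-21 \right)}\right) J - 3404988 = \left(\frac{48917}{15794} + \frac{1}{3} \left(-21\right)\right) 132860 - 3404988 = \left(\frac{48917}{15794} - 7\right) 132860 - 3404988 = \left(- \frac{61641}{15794}\right) 132860 - 3404988 = - \frac{4094811630}{7897} - 3404988 = - \frac{30984001866}{7897}$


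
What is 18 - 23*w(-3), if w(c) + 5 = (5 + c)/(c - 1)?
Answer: 289/2 ≈ 144.50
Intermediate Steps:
w(c) = -5 + (5 + c)/(-1 + c) (w(c) = -5 + (5 + c)/(c - 1) = -5 + (5 + c)/(-1 + c))
18 - 23*w(-3) = 18 - 46*(5 - 2*(-3))/(-1 - 3) = 18 - 46*(5 + 6)/(-4) = 18 - 46*(-1)*11/4 = 18 - 23*(-11/2) = 18 + 253/2 = 289/2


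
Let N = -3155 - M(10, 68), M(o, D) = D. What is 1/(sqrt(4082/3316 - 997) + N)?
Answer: -5343734/17224505667 - I*sqrt(2737333130)/17224505667 ≈ -0.00031024 - 3.0375e-6*I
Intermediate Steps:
N = -3223 (N = -3155 - 1*68 = -3155 - 68 = -3223)
1/(sqrt(4082/3316 - 997) + N) = 1/(sqrt(4082/3316 - 997) - 3223) = 1/(sqrt(4082*(1/3316) - 997) - 3223) = 1/(sqrt(2041/1658 - 997) - 3223) = 1/(sqrt(-1650985/1658) - 3223) = 1/(I*sqrt(2737333130)/1658 - 3223) = 1/(-3223 + I*sqrt(2737333130)/1658)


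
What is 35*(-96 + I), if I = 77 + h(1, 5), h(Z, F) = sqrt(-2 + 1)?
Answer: -665 + 35*I ≈ -665.0 + 35.0*I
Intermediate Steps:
h(Z, F) = I (h(Z, F) = sqrt(-1) = I)
I = 77 + I ≈ 77.0 + 1.0*I
35*(-96 + I) = 35*(-96 + (77 + I)) = 35*(-19 + I) = -665 + 35*I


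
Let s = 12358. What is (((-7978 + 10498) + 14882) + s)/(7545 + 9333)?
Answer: 4960/2813 ≈ 1.7632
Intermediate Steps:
(((-7978 + 10498) + 14882) + s)/(7545 + 9333) = (((-7978 + 10498) + 14882) + 12358)/(7545 + 9333) = ((2520 + 14882) + 12358)/16878 = (17402 + 12358)*(1/16878) = 29760*(1/16878) = 4960/2813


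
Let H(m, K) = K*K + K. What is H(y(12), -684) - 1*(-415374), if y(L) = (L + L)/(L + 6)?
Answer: 882546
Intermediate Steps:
y(L) = 2*L/(6 + L) (y(L) = (2*L)/(6 + L) = 2*L/(6 + L))
H(m, K) = K + K² (H(m, K) = K² + K = K + K²)
H(y(12), -684) - 1*(-415374) = -684*(1 - 684) - 1*(-415374) = -684*(-683) + 415374 = 467172 + 415374 = 882546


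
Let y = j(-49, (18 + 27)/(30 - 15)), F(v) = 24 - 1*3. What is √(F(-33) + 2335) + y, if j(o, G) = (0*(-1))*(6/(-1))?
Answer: 2*√589 ≈ 48.539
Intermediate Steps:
F(v) = 21 (F(v) = 24 - 3 = 21)
j(o, G) = 0 (j(o, G) = 0*(6*(-1)) = 0*(-6) = 0)
y = 0
√(F(-33) + 2335) + y = √(21 + 2335) + 0 = √2356 + 0 = 2*√589 + 0 = 2*√589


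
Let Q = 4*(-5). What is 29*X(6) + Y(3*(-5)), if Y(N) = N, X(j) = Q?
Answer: -595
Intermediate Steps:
Q = -20
X(j) = -20
29*X(6) + Y(3*(-5)) = 29*(-20) + 3*(-5) = -580 - 15 = -595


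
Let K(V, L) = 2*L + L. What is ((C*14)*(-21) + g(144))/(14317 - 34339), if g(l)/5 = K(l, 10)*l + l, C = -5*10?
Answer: -6170/3337 ≈ -1.8490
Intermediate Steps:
C = -50
K(V, L) = 3*L
g(l) = 155*l (g(l) = 5*((3*10)*l + l) = 5*(30*l + l) = 5*(31*l) = 155*l)
((C*14)*(-21) + g(144))/(14317 - 34339) = (-50*14*(-21) + 155*144)/(14317 - 34339) = (-700*(-21) + 22320)/(-20022) = (14700 + 22320)*(-1/20022) = 37020*(-1/20022) = -6170/3337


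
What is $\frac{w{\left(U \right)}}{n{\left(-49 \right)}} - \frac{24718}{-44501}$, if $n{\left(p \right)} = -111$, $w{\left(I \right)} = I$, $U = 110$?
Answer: $- \frac{2151412}{4939611} \approx -0.43554$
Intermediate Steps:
$\frac{w{\left(U \right)}}{n{\left(-49 \right)}} - \frac{24718}{-44501} = \frac{110}{-111} - \frac{24718}{-44501} = 110 \left(- \frac{1}{111}\right) - - \frac{24718}{44501} = - \frac{110}{111} + \frac{24718}{44501} = - \frac{2151412}{4939611}$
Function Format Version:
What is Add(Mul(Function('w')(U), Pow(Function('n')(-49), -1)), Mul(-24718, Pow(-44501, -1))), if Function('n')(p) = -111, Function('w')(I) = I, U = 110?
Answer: Rational(-2151412, 4939611) ≈ -0.43554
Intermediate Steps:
Add(Mul(Function('w')(U), Pow(Function('n')(-49), -1)), Mul(-24718, Pow(-44501, -1))) = Add(Mul(110, Pow(-111, -1)), Mul(-24718, Pow(-44501, -1))) = Add(Mul(110, Rational(-1, 111)), Mul(-24718, Rational(-1, 44501))) = Add(Rational(-110, 111), Rational(24718, 44501)) = Rational(-2151412, 4939611)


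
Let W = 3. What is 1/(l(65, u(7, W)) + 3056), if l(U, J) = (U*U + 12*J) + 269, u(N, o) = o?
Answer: 1/7586 ≈ 0.00013182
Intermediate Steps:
l(U, J) = 269 + U² + 12*J (l(U, J) = (U² + 12*J) + 269 = 269 + U² + 12*J)
1/(l(65, u(7, W)) + 3056) = 1/((269 + 65² + 12*3) + 3056) = 1/((269 + 4225 + 36) + 3056) = 1/(4530 + 3056) = 1/7586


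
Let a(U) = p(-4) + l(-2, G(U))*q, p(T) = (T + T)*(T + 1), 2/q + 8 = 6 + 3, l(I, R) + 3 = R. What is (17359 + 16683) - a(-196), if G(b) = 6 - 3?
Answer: 34018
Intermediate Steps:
G(b) = 3
l(I, R) = -3 + R
q = 2 (q = 2/(-8 + (6 + 3)) = 2/(-8 + 9) = 2/1 = 2*1 = 2)
p(T) = 2*T*(1 + T) (p(T) = (2*T)*(1 + T) = 2*T*(1 + T))
a(U) = 24 (a(U) = 2*(-4)*(1 - 4) + (-3 + 3)*2 = 2*(-4)*(-3) + 0*2 = 24 + 0 = 24)
(17359 + 16683) - a(-196) = (17359 + 16683) - 1*24 = 34042 - 24 = 34018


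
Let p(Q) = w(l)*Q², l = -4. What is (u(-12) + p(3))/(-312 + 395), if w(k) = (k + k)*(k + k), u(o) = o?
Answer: 564/83 ≈ 6.7952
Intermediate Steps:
w(k) = 4*k² (w(k) = (2*k)*(2*k) = 4*k²)
p(Q) = 64*Q² (p(Q) = (4*(-4)²)*Q² = (4*16)*Q² = 64*Q²)
(u(-12) + p(3))/(-312 + 395) = (-12 + 64*3²)/(-312 + 395) = (-12 + 64*9)/83 = (-12 + 576)*(1/83) = 564*(1/83) = 564/83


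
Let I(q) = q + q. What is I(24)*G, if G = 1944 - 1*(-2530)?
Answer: 214752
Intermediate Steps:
G = 4474 (G = 1944 + 2530 = 4474)
I(q) = 2*q
I(24)*G = (2*24)*4474 = 48*4474 = 214752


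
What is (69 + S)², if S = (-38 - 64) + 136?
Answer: 10609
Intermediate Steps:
S = 34 (S = -102 + 136 = 34)
(69 + S)² = (69 + 34)² = 103² = 10609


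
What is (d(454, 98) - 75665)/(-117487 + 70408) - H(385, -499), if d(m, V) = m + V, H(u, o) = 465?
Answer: -21816622/47079 ≈ -463.40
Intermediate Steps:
d(m, V) = V + m
(d(454, 98) - 75665)/(-117487 + 70408) - H(385, -499) = ((98 + 454) - 75665)/(-117487 + 70408) - 1*465 = (552 - 75665)/(-47079) - 465 = -75113*(-1/47079) - 465 = 75113/47079 - 465 = -21816622/47079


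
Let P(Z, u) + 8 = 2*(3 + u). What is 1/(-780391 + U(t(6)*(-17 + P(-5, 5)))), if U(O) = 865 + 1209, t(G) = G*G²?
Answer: -1/778317 ≈ -1.2848e-6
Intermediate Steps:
t(G) = G³
P(Z, u) = -2 + 2*u (P(Z, u) = -8 + 2*(3 + u) = -8 + (6 + 2*u) = -2 + 2*u)
U(O) = 2074
1/(-780391 + U(t(6)*(-17 + P(-5, 5)))) = 1/(-780391 + 2074) = 1/(-778317) = -1/778317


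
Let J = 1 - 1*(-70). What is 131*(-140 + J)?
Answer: -9039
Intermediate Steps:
J = 71 (J = 1 + 70 = 71)
131*(-140 + J) = 131*(-140 + 71) = 131*(-69) = -9039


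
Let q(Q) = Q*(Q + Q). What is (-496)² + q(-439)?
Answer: 631458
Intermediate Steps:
q(Q) = 2*Q² (q(Q) = Q*(2*Q) = 2*Q²)
(-496)² + q(-439) = (-496)² + 2*(-439)² = 246016 + 2*192721 = 246016 + 385442 = 631458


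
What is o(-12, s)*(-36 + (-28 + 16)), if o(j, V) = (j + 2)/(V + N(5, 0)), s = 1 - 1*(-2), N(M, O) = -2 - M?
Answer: -120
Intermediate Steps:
s = 3 (s = 1 + 2 = 3)
o(j, V) = (2 + j)/(-7 + V) (o(j, V) = (j + 2)/(V + (-2 - 1*5)) = (2 + j)/(V + (-2 - 5)) = (2 + j)/(V - 7) = (2 + j)/(-7 + V))
o(-12, s)*(-36 + (-28 + 16)) = ((2 - 12)/(-7 + 3))*(-36 + (-28 + 16)) = (-10/(-4))*(-36 - 12) = -1/4*(-10)*(-48) = (5/2)*(-48) = -120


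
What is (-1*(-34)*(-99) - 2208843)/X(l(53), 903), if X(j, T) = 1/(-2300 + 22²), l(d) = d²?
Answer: 4017371544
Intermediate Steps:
X(j, T) = -1/1816 (X(j, T) = 1/(-2300 + 484) = 1/(-1816) = -1/1816)
(-1*(-34)*(-99) - 2208843)/X(l(53), 903) = (-1*(-34)*(-99) - 2208843)/(-1/1816) = (34*(-99) - 2208843)*(-1816) = (-3366 - 2208843)*(-1816) = -2212209*(-1816) = 4017371544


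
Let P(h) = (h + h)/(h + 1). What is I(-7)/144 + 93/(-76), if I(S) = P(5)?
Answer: -9949/8208 ≈ -1.2121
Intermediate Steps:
P(h) = 2*h/(1 + h) (P(h) = (2*h)/(1 + h) = 2*h/(1 + h))
I(S) = 5/3 (I(S) = 2*5/(1 + 5) = 2*5/6 = 2*5*(⅙) = 5/3)
I(-7)/144 + 93/(-76) = (5/3)/144 + 93/(-76) = (5/3)*(1/144) + 93*(-1/76) = 5/432 - 93/76 = -9949/8208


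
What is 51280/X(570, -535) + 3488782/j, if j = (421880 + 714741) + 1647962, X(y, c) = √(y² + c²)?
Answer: 3488782/2784583 + 10256*√24445/24445 ≈ 66.850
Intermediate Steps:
X(y, c) = √(c² + y²)
j = 2784583 (j = 1136621 + 1647962 = 2784583)
51280/X(570, -535) + 3488782/j = 51280/(√((-535)² + 570²)) + 3488782/2784583 = 51280/(√(286225 + 324900)) + 3488782*(1/2784583) = 51280/(√611125) + 3488782/2784583 = 51280/((5*√24445)) + 3488782/2784583 = 51280*(√24445/122225) + 3488782/2784583 = 10256*√24445/24445 + 3488782/2784583 = 3488782/2784583 + 10256*√24445/24445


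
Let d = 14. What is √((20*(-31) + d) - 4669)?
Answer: 5*I*√211 ≈ 72.629*I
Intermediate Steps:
√((20*(-31) + d) - 4669) = √((20*(-31) + 14) - 4669) = √((-620 + 14) - 4669) = √(-606 - 4669) = √(-5275) = 5*I*√211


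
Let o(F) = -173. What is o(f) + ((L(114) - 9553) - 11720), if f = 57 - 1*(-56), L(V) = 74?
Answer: -21372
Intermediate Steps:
f = 113 (f = 57 + 56 = 113)
o(f) + ((L(114) - 9553) - 11720) = -173 + ((74 - 9553) - 11720) = -173 + (-9479 - 11720) = -173 - 21199 = -21372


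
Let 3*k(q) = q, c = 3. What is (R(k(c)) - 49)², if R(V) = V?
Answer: 2304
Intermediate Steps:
k(q) = q/3
(R(k(c)) - 49)² = ((⅓)*3 - 49)² = (1 - 49)² = (-48)² = 2304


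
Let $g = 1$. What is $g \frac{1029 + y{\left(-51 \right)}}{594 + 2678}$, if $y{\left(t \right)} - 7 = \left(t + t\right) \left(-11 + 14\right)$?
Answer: $\frac{365}{1636} \approx 0.22311$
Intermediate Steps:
$y{\left(t \right)} = 7 + 6 t$ ($y{\left(t \right)} = 7 + \left(t + t\right) \left(-11 + 14\right) = 7 + 2 t 3 = 7 + 6 t$)
$g \frac{1029 + y{\left(-51 \right)}}{594 + 2678} = 1 \frac{1029 + \left(7 + 6 \left(-51\right)\right)}{594 + 2678} = 1 \frac{1029 + \left(7 - 306\right)}{3272} = 1 \left(1029 - 299\right) \frac{1}{3272} = 1 \cdot 730 \cdot \frac{1}{3272} = 1 \cdot \frac{365}{1636} = \frac{365}{1636}$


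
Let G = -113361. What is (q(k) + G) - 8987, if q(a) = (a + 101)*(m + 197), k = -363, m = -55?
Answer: -159552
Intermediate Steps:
q(a) = 14342 + 142*a (q(a) = (a + 101)*(-55 + 197) = (101 + a)*142 = 14342 + 142*a)
(q(k) + G) - 8987 = ((14342 + 142*(-363)) - 113361) - 8987 = ((14342 - 51546) - 113361) - 8987 = (-37204 - 113361) - 8987 = -150565 - 8987 = -159552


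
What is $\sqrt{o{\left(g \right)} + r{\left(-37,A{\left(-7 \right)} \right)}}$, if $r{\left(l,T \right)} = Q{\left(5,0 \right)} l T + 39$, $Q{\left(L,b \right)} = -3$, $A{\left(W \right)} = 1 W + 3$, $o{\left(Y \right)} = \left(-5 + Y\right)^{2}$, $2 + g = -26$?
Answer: $6 \sqrt{19} \approx 26.153$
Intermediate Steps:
$g = -28$ ($g = -2 - 26 = -28$)
$A{\left(W \right)} = 3 + W$ ($A{\left(W \right)} = W + 3 = 3 + W$)
$r{\left(l,T \right)} = 39 - 3 T l$ ($r{\left(l,T \right)} = - 3 l T + 39 = - 3 T l + 39 = 39 - 3 T l$)
$\sqrt{o{\left(g \right)} + r{\left(-37,A{\left(-7 \right)} \right)}} = \sqrt{\left(-5 - 28\right)^{2} + \left(39 - 3 \left(3 - 7\right) \left(-37\right)\right)} = \sqrt{\left(-33\right)^{2} + \left(39 - \left(-12\right) \left(-37\right)\right)} = \sqrt{1089 + \left(39 - 444\right)} = \sqrt{1089 - 405} = \sqrt{684} = 6 \sqrt{19}$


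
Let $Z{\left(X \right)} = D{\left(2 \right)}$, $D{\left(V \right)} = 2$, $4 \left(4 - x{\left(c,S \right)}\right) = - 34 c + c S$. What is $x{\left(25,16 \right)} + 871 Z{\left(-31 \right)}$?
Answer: $\frac{3717}{2} \approx 1858.5$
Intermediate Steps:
$x{\left(c,S \right)} = 4 + \frac{17 c}{2} - \frac{S c}{4}$ ($x{\left(c,S \right)} = 4 - \frac{- 34 c + c S}{4} = 4 - \frac{- 34 c + S c}{4} = 4 - \left(- \frac{17 c}{2} + \frac{S c}{4}\right) = 4 + \frac{17 c}{2} - \frac{S c}{4}$)
$Z{\left(X \right)} = 2$
$x{\left(25,16 \right)} + 871 Z{\left(-31 \right)} = \left(4 + \frac{17}{2} \cdot 25 - 4 \cdot 25\right) + 871 \cdot 2 = \left(4 + \frac{425}{2} - 100\right) + 1742 = \frac{233}{2} + 1742 = \frac{3717}{2}$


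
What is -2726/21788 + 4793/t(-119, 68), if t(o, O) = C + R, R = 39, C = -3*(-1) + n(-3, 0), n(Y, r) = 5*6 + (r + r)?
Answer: 26058403/392184 ≈ 66.444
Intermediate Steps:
n(Y, r) = 30 + 2*r
C = 33 (C = -3*(-1) + (30 + 2*0) = 3 + (30 + 0) = 3 + 30 = 33)
t(o, O) = 72 (t(o, O) = 33 + 39 = 72)
-2726/21788 + 4793/t(-119, 68) = -2726/21788 + 4793/72 = -2726*1/21788 + 4793*(1/72) = -1363/10894 + 4793/72 = 26058403/392184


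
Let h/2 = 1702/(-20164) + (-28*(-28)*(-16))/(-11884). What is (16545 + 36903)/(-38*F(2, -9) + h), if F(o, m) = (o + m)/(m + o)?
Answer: -800480594328/540029987 ≈ -1482.3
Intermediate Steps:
F(o, m) = 1 (F(o, m) = (m + o)/(m + o) = 1)
h = 29088831/14976811 (h = 2*(1702/(-20164) + (-28*(-28)*(-16))/(-11884)) = 2*(1702*(-1/20164) + (784*(-16))*(-1/11884)) = 2*(-851/10082 - 12544*(-1/11884)) = 2*(-851/10082 + 3136/2971) = 2*(29088831/29953622) = 29088831/14976811 ≈ 1.9423)
(16545 + 36903)/(-38*F(2, -9) + h) = (16545 + 36903)/(-38*1 + 29088831/14976811) = 53448/(-38 + 29088831/14976811) = 53448/(-540029987/14976811) = 53448*(-14976811/540029987) = -800480594328/540029987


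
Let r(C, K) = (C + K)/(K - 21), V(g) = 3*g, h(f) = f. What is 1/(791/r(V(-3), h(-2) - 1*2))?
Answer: 13/19775 ≈ 0.00065740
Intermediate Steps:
r(C, K) = (C + K)/(-21 + K)
1/(791/r(V(-3), h(-2) - 1*2)) = 1/(791/(((3*(-3) + (-2 - 1*2))/(-21 + (-2 - 1*2))))) = 1/(791/(((-9 + (-2 - 2))/(-21 + (-2 - 2))))) = 1/(791/(((-9 - 4)/(-21 - 4)))) = 1/(791/((-13/(-25)))) = 1/(791/((-1/25*(-13)))) = 1/(791/(13/25)) = 1/(791*(25/13)) = 1/(19775/13) = 13/19775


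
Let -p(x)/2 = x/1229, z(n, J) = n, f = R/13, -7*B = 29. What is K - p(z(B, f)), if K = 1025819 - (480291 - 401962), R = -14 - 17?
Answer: 8151256412/8603 ≈ 9.4749e+5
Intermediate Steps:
B = -29/7 (B = -⅐*29 = -29/7 ≈ -4.1429)
R = -31
f = -31/13 ≈ -2.3846
K = 947490 (K = 1025819 - 1*78329 = 1025819 - 78329 = 947490)
p(x) = -2*x/1229
K - p(z(B, f)) = 947490 - (-2)*(-29)/(1229*7) = 947490 - 1*58/8603 = 947490 - 58/8603 = 8151256412/8603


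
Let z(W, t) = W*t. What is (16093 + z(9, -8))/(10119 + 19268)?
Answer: 16021/29387 ≈ 0.54517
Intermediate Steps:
(16093 + z(9, -8))/(10119 + 19268) = (16093 + 9*(-8))/(10119 + 19268) = (16093 - 72)/29387 = 16021*(1/29387) = 16021/29387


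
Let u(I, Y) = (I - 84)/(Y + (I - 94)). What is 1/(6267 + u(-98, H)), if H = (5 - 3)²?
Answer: 94/589189 ≈ 0.00015954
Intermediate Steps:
H = 4 (H = 2² = 4)
u(I, Y) = (-84 + I)/(-94 + I + Y) (u(I, Y) = (-84 + I)/(Y + (-94 + I)) = (-84 + I)/(-94 + I + Y))
1/(6267 + u(-98, H)) = 1/(6267 + (-84 - 98)/(-94 - 98 + 4)) = 1/(6267 - 182/(-188)) = 1/(6267 - 1/188*(-182)) = 1/(6267 + 91/94) = 1/(589189/94) = 94/589189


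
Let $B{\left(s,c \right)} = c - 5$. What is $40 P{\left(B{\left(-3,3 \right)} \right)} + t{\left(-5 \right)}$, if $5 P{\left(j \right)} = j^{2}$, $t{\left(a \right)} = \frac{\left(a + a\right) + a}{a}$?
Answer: $35$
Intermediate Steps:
$B{\left(s,c \right)} = -5 + c$
$t{\left(a \right)} = 3$ ($t{\left(a \right)} = \frac{2 a + a}{a} = \frac{3 a}{a} = 3$)
$P{\left(j \right)} = \frac{j^{2}}{5}$
$40 P{\left(B{\left(-3,3 \right)} \right)} + t{\left(-5 \right)} = 40 \frac{\left(-5 + 3\right)^{2}}{5} + 3 = 40 \frac{\left(-2\right)^{2}}{5} + 3 = 40 \cdot \frac{1}{5} \cdot 4 + 3 = 40 \cdot \frac{4}{5} + 3 = 32 + 3 = 35$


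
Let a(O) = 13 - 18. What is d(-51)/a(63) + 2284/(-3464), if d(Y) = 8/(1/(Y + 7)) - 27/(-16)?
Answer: 480825/6928 ≈ 69.403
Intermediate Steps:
a(O) = -5
d(Y) = 923/16 + 8*Y (d(Y) = 8/(1/(7 + Y)) - 27*(-1/16) = 8*(7 + Y) + 27/16 = (56 + 8*Y) + 27/16 = 923/16 + 8*Y)
d(-51)/a(63) + 2284/(-3464) = (923/16 + 8*(-51))/(-5) + 2284/(-3464) = (923/16 - 408)*(-⅕) + 2284*(-1/3464) = -5605/16*(-⅕) - 571/866 = 1121/16 - 571/866 = 480825/6928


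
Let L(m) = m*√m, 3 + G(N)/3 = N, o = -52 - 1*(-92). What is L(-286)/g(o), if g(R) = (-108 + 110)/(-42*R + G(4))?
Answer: 239811*I*√286 ≈ 4.0556e+6*I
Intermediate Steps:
o = 40 (o = -52 + 92 = 40)
G(N) = -9 + 3*N
L(m) = m^(3/2)
g(R) = 2/(3 - 42*R) (g(R) = (-108 + 110)/(-42*R + (-9 + 3*4)) = 2/(-42*R + (-9 + 12)) = 2/(-42*R + 3) = 2/(3 - 42*R))
L(-286)/g(o) = (-286)^(3/2)/((-2/(-3 + 42*40))) = (-286*I*√286)/((-2/(-3 + 1680))) = (-286*I*√286)/((-2/1677)) = (-286*I*√286)/((-2*1/1677)) = (-286*I*√286)/(-2/1677) = -286*I*√286*(-1677/2) = 239811*I*√286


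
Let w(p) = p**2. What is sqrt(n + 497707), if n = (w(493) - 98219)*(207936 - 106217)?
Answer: 3*sqrt(1636940053) ≈ 1.2138e+5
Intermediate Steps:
n = 14731962770 (n = (493**2 - 98219)*(207936 - 106217) = (243049 - 98219)*101719 = 144830*101719 = 14731962770)
sqrt(n + 497707) = sqrt(14731962770 + 497707) = sqrt(14732460477) = 3*sqrt(1636940053)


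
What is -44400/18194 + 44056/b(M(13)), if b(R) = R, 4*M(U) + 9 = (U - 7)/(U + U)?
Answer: -10421478632/518529 ≈ -20098.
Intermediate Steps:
M(U) = -9/4 + (-7 + U)/(8*U) (M(U) = -9/4 + ((U - 7)/(U + U))/4 = -9/4 + ((-7 + U)/((2*U)))/4 = -9/4 + ((-7 + U)*(1/(2*U)))/4 = -9/4 + ((-7 + U)/(2*U))/4 = -9/4 + (-7 + U)/(8*U))
-44400/18194 + 44056/b(M(13)) = -44400/18194 + 44056/(((1/8)*(-7 - 17*13)/13)) = -44400*1/18194 + 44056/(((1/8)*(1/13)*(-7 - 221))) = -22200/9097 + 44056/(((1/8)*(1/13)*(-228))) = -22200/9097 + 44056/(-57/26) = -22200/9097 + 44056*(-26/57) = -22200/9097 - 1145456/57 = -10421478632/518529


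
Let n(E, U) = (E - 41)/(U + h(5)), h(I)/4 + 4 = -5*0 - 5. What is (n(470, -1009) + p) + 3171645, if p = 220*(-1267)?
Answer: 274825936/95 ≈ 2.8929e+6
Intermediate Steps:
h(I) = -36 (h(I) = -16 + 4*(-5*0 - 5) = -16 + 4*(0 - 5) = -16 + 4*(-5) = -16 - 20 = -36)
n(E, U) = (-41 + E)/(-36 + U) (n(E, U) = (E - 41)/(U - 36) = (-41 + E)/(-36 + U))
p = -278740
(n(470, -1009) + p) + 3171645 = ((-41 + 470)/(-36 - 1009) - 278740) + 3171645 = (429/(-1045) - 278740) + 3171645 = (-1/1045*429 - 278740) + 3171645 = (-39/95 - 278740) + 3171645 = -26480339/95 + 3171645 = 274825936/95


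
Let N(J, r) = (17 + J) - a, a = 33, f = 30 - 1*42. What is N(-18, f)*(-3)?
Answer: 102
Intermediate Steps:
f = -12 (f = 30 - 42 = -12)
N(J, r) = -16 + J (N(J, r) = (17 + J) - 1*33 = (17 + J) - 33 = -16 + J)
N(-18, f)*(-3) = (-16 - 18)*(-3) = -34*(-3) = 102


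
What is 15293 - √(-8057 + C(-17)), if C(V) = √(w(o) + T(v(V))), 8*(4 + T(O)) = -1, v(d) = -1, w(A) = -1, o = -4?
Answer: 15293 - √(-32228 + I*√82)/2 ≈ 15293.0 - 89.761*I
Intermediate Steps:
T(O) = -33/8 (T(O) = -4 + (⅛)*(-1) = -4 - ⅛ = -33/8)
C(V) = I*√82/4 (C(V) = √(-1 - 33/8) = √(-41/8) = I*√82/4)
15293 - √(-8057 + C(-17)) = 15293 - √(-8057 + I*√82/4)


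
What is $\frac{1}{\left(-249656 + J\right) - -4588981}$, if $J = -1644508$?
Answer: $\frac{1}{2694817} \approx 3.7108 \cdot 10^{-7}$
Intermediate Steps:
$\frac{1}{\left(-249656 + J\right) - -4588981} = \frac{1}{\left(-249656 - 1644508\right) - -4588981} = \frac{1}{-1894164 + 4588981} = \frac{1}{2694817}$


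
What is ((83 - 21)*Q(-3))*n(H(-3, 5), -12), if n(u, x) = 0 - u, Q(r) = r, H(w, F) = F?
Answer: 930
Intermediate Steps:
n(u, x) = -u
((83 - 21)*Q(-3))*n(H(-3, 5), -12) = ((83 - 21)*(-3))*(-1*5) = (62*(-3))*(-5) = -186*(-5) = 930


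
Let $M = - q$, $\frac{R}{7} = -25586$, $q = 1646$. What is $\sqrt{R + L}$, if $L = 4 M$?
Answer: $i \sqrt{185686} \approx 430.91 i$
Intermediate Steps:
$R = -179102$ ($R = 7 \left(-25586\right) = -179102$)
$M = -1646$ ($M = \left(-1\right) 1646 = -1646$)
$L = -6584$ ($L = 4 \left(-1646\right) = -6584$)
$\sqrt{R + L} = \sqrt{-179102 - 6584} = \sqrt{-185686} = i \sqrt{185686}$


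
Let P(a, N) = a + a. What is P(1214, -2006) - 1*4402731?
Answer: -4400303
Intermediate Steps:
P(a, N) = 2*a
P(1214, -2006) - 1*4402731 = 2*1214 - 1*4402731 = 2428 - 4402731 = -4400303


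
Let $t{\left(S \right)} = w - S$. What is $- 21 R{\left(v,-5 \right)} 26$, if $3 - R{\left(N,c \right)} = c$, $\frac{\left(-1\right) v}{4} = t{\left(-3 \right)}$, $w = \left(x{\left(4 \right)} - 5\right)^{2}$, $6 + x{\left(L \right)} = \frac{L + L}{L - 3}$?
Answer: $-4368$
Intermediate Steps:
$x{\left(L \right)} = -6 + \frac{2 L}{-3 + L}$ ($x{\left(L \right)} = -6 + \frac{L + L}{L - 3} = -6 + \frac{2 L}{-3 + L}$)
$w = 9$ ($w = \left(\frac{2 \left(9 - 8\right)}{-3 + 4} - 5\right)^{2} = \left(\frac{2 \left(9 - 8\right)}{1} - 5\right)^{2} = \left(2 \cdot 1 \cdot 1 - 5\right)^{2} = \left(2 - 5\right)^{2} = \left(-3\right)^{2} = 9$)
$t{\left(S \right)} = 9 - S$
$v = -48$ ($v = - 4 \left(9 - -3\right) = - 4 \left(9 + 3\right) = \left(-4\right) 12 = -48$)
$R{\left(N,c \right)} = 3 - c$
$- 21 R{\left(v,-5 \right)} 26 = - 21 \left(3 - -5\right) 26 = - 21 \left(3 + 5\right) 26 = \left(-21\right) 8 \cdot 26 = \left(-168\right) 26 = -4368$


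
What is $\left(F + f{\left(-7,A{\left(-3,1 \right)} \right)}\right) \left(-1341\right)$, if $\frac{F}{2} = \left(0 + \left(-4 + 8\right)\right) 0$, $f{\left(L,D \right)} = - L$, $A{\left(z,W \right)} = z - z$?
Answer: $-9387$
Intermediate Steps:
$A{\left(z,W \right)} = 0$
$F = 0$ ($F = 2 \left(0 + \left(-4 + 8\right)\right) 0 = 2 \left(0 + 4\right) 0 = 2 \cdot 4 \cdot 0 = 2 \cdot 0 = 0$)
$\left(F + f{\left(-7,A{\left(-3,1 \right)} \right)}\right) \left(-1341\right) = \left(0 - -7\right) \left(-1341\right) = \left(0 + 7\right) \left(-1341\right) = 7 \left(-1341\right) = -9387$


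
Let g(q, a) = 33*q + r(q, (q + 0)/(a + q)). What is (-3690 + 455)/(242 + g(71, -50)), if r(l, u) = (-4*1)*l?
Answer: -3235/2301 ≈ -1.4059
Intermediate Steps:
r(l, u) = -4*l
g(q, a) = 29*q (g(q, a) = 33*q - 4*q = 29*q)
(-3690 + 455)/(242 + g(71, -50)) = (-3690 + 455)/(242 + 29*71) = -3235/(242 + 2059) = -3235/2301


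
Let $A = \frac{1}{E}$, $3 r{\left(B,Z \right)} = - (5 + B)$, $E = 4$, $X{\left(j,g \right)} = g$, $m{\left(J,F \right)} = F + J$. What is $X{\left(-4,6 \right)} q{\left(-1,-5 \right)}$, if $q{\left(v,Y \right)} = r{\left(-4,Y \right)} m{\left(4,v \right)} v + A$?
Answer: $\frac{15}{2} \approx 7.5$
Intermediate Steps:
$r{\left(B,Z \right)} = - \frac{5}{3} - \frac{B}{3}$ ($r{\left(B,Z \right)} = \frac{\left(-1\right) \left(5 + B\right)}{3} = \frac{-5 - B}{3} = - \frac{5}{3} - \frac{B}{3}$)
$A = \frac{1}{4} \approx 0.25$
$q{\left(v,Y \right)} = \frac{1}{4} + v \left(- \frac{4}{3} - \frac{v}{3}\right)$ ($q{\left(v,Y \right)} = \left(- \frac{5}{3} - - \frac{4}{3}\right) \left(v + 4\right) v + \frac{1}{4} = \left(- \frac{5}{3} + \frac{4}{3}\right) \left(4 + v\right) v + \frac{1}{4} = - \frac{4 + v}{3} v + \frac{1}{4} = \left(- \frac{4}{3} - \frac{v}{3}\right) v + \frac{1}{4} = v \left(- \frac{4}{3} - \frac{v}{3}\right) + \frac{1}{4} = \frac{1}{4} + v \left(- \frac{4}{3} - \frac{v}{3}\right)$)
$X{\left(-4,6 \right)} q{\left(-1,-5 \right)} = 6 \left(\frac{1}{4} - - \frac{4 - 1}{3}\right) = 6 \left(\frac{1}{4} - \left(- \frac{1}{3}\right) 3\right) = 6 \left(\frac{1}{4} + 1\right) = 6 \cdot \frac{5}{4} = \frac{15}{2}$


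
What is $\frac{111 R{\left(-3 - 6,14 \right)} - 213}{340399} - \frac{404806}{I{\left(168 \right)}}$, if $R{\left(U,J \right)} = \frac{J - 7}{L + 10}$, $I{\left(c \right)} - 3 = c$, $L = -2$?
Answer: $- \frac{1102364619269}{465665832} \approx -2367.3$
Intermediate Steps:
$I{\left(c \right)} = 3 + c$
$R{\left(U,J \right)} = - \frac{7}{8} + \frac{J}{8}$ ($R{\left(U,J \right)} = \frac{J - 7}{-2 + 10} = \frac{-7 + J}{8} = \left(-7 + J\right) \frac{1}{8} = - \frac{7}{8} + \frac{J}{8}$)
$\frac{111 R{\left(-3 - 6,14 \right)} - 213}{340399} - \frac{404806}{I{\left(168 \right)}} = \frac{111 \left(- \frac{7}{8} + \frac{1}{8} \cdot 14\right) - 213}{340399} - \frac{404806}{3 + 168} = \left(111 \left(- \frac{7}{8} + \frac{7}{4}\right) - 213\right) \frac{1}{340399} - \frac{404806}{171} = \left(111 \cdot \frac{7}{8} - 213\right) \frac{1}{340399} - \frac{404806}{171} = \left(\frac{777}{8} - 213\right) \frac{1}{340399} - \frac{404806}{171} = \left(- \frac{927}{8}\right) \frac{1}{340399} - \frac{404806}{171} = - \frac{927}{2723192} - \frac{404806}{171} = - \frac{1102364619269}{465665832}$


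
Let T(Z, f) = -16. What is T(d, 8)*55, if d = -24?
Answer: -880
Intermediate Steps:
T(d, 8)*55 = -16*55 = -880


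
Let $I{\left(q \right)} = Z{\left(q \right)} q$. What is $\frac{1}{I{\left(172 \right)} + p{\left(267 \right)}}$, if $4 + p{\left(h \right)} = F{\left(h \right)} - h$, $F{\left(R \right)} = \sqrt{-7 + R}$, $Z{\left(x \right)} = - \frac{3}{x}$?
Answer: $- \frac{137}{37408} - \frac{\sqrt{65}}{37408} \approx -0.0038778$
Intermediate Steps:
$p{\left(h \right)} = -4 + \sqrt{-7 + h} - h$ ($p{\left(h \right)} = -4 - \left(h - \sqrt{-7 + h}\right) = -4 + \sqrt{-7 + h} - h$)
$I{\left(q \right)} = -3$ ($I{\left(q \right)} = - \frac{3}{q} q = -3$)
$\frac{1}{I{\left(172 \right)} + p{\left(267 \right)}} = \frac{1}{-3 - \left(271 - \sqrt{-7 + 267}\right)} = \frac{1}{-3 - \left(271 - 2 \sqrt{65}\right)} = \frac{1}{-274 + 2 \sqrt{65}}$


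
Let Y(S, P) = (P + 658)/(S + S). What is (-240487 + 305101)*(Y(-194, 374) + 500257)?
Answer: 3135373091994/97 ≈ 3.2323e+10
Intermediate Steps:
Y(S, P) = (658 + P)/(2*S) (Y(S, P) = (658 + P)/((2*S)) = (658 + P)*(1/(2*S)) = (658 + P)/(2*S))
(-240487 + 305101)*(Y(-194, 374) + 500257) = (-240487 + 305101)*((½)*(658 + 374)/(-194) + 500257) = 64614*((½)*(-1/194)*1032 + 500257) = 64614*(-258/97 + 500257) = 64614*(48524671/97) = 3135373091994/97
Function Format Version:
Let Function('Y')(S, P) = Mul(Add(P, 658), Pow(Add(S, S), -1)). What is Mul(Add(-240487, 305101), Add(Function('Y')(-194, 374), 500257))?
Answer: Rational(3135373091994, 97) ≈ 3.2323e+10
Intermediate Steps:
Function('Y')(S, P) = Mul(Rational(1, 2), Pow(S, -1), Add(658, P)) (Function('Y')(S, P) = Mul(Add(658, P), Pow(Mul(2, S), -1)) = Mul(Add(658, P), Mul(Rational(1, 2), Pow(S, -1))) = Mul(Rational(1, 2), Pow(S, -1), Add(658, P)))
Mul(Add(-240487, 305101), Add(Function('Y')(-194, 374), 500257)) = Mul(Add(-240487, 305101), Add(Mul(Rational(1, 2), Pow(-194, -1), Add(658, 374)), 500257)) = Mul(64614, Add(Mul(Rational(1, 2), Rational(-1, 194), 1032), 500257)) = Mul(64614, Add(Rational(-258, 97), 500257)) = Mul(64614, Rational(48524671, 97)) = Rational(3135373091994, 97)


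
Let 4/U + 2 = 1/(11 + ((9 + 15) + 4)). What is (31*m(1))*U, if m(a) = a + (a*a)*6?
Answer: -4836/11 ≈ -439.64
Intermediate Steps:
m(a) = a + 6*a² (m(a) = a + a²*6 = a + 6*a²)
U = -156/77 (U = 4/(-2 + 1/(11 + ((9 + 15) + 4))) = 4/(-2 + 1/(11 + (24 + 4))) = 4/(-2 + 1/(11 + 28)) = 4/(-2 + 1/39) = 4/(-77/39) = 4*(-39/77) = -156/77 ≈ -2.0260)
(31*m(1))*U = (31*(1*(1 + 6*1)))*(-156/77) = (31*(1*(1 + 6)))*(-156/77) = (31*(1*7))*(-156/77) = (31*7)*(-156/77) = 217*(-156/77) = -4836/11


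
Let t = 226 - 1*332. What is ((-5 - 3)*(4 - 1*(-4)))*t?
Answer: 6784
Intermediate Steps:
t = -106 (t = 226 - 332 = -106)
((-5 - 3)*(4 - 1*(-4)))*t = ((-5 - 3)*(4 - 1*(-4)))*(-106) = -8*(4 + 4)*(-106) = -8*8*(-106) = -64*(-106) = 6784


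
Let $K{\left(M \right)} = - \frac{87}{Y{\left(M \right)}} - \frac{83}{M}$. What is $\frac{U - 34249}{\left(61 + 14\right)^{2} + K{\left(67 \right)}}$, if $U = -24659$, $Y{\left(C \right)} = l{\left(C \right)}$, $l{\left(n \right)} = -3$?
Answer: $- \frac{1315612}{126245} \approx -10.421$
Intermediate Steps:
$Y{\left(C \right)} = -3$
$K{\left(M \right)} = 29 - \frac{83}{M}$ ($K{\left(M \right)} = - \frac{87}{-3} - \frac{83}{M} = \left(-87\right) \left(- \frac{1}{3}\right) - \frac{83}{M} = 29 - \frac{83}{M}$)
$\frac{U - 34249}{\left(61 + 14\right)^{2} + K{\left(67 \right)}} = \frac{-24659 - 34249}{\left(61 + 14\right)^{2} + \left(29 - \frac{83}{67}\right)} = - \frac{58908}{75^{2} + \left(29 - \frac{83}{67}\right)} = - \frac{58908}{5625 + \left(29 - \frac{83}{67}\right)} = - \frac{58908}{5625 + \frac{1860}{67}} = - \frac{58908}{\frac{378735}{67}} = \left(-58908\right) \frac{67}{378735} = - \frac{1315612}{126245}$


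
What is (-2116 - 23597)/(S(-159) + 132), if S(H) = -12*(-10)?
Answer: -2857/28 ≈ -102.04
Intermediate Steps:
S(H) = 120
(-2116 - 23597)/(S(-159) + 132) = (-2116 - 23597)/(120 + 132) = -25713/252 = -25713*1/252 = -2857/28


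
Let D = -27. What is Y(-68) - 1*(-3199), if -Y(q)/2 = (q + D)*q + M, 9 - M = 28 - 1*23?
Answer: -9729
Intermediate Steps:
M = 4 (M = 9 - (28 - 1*23) = 9 - (28 - 23) = 9 - 1*5 = 9 - 5 = 4)
Y(q) = -8 - 2*q*(-27 + q) (Y(q) = -2*((q - 27)*q + 4) = -2*((-27 + q)*q + 4) = -2*(q*(-27 + q) + 4) = -2*(4 + q*(-27 + q)) = -8 - 2*q*(-27 + q))
Y(-68) - 1*(-3199) = (-8 - 2*(-68)² + 54*(-68)) - 1*(-3199) = (-8 - 2*4624 - 3672) + 3199 = (-8 - 9248 - 3672) + 3199 = -12928 + 3199 = -9729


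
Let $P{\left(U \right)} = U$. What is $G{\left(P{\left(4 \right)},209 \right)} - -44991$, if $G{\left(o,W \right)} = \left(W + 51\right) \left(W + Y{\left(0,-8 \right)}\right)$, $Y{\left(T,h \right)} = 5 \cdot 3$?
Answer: $103231$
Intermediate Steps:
$Y{\left(T,h \right)} = 15$
$G{\left(o,W \right)} = \left(15 + W\right) \left(51 + W\right)$ ($G{\left(o,W \right)} = \left(W + 51\right) \left(W + 15\right) = \left(51 + W\right) \left(15 + W\right) = \left(15 + W\right) \left(51 + W\right)$)
$G{\left(P{\left(4 \right)},209 \right)} - -44991 = \left(765 + 209^{2} + 66 \cdot 209\right) - -44991 = \left(765 + 43681 + 13794\right) + 44991 = 58240 + 44991 = 103231$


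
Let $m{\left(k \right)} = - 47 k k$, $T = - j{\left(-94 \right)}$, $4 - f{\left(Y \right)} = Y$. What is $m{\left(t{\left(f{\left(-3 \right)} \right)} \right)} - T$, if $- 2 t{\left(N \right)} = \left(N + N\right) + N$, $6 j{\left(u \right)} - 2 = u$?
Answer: $- \frac{62365}{12} \approx -5197.1$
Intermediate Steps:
$j{\left(u \right)} = \frac{1}{3} + \frac{u}{6}$
$f{\left(Y \right)} = 4 - Y$
$t{\left(N \right)} = - \frac{3 N}{2}$ ($t{\left(N \right)} = - \frac{\left(N + N\right) + N}{2} = - \frac{2 N + N}{2} = - \frac{3 N}{2}$)
$T = \frac{46}{3}$ ($T = - (\frac{1}{3} + \frac{1}{6} \left(-94\right)) = - (\frac{1}{3} - \frac{47}{3}) = \left(-1\right) \left(- \frac{46}{3}\right) = \frac{46}{3} \approx 15.333$)
$m{\left(k \right)} = - 47 k^{2}$
$m{\left(t{\left(f{\left(-3 \right)} \right)} \right)} - T = - 47 \left(- \frac{3 \left(4 - -3\right)}{2}\right)^{2} - \frac{46}{3} = - 47 \left(- \frac{3 \left(4 + 3\right)}{2}\right)^{2} - \frac{46}{3} = - 47 \left(\left(- \frac{3}{2}\right) 7\right)^{2} - \frac{46}{3} = - 47 \left(- \frac{21}{2}\right)^{2} - \frac{46}{3} = \left(-47\right) \frac{441}{4} - \frac{46}{3} = - \frac{20727}{4} - \frac{46}{3} = - \frac{62365}{12}$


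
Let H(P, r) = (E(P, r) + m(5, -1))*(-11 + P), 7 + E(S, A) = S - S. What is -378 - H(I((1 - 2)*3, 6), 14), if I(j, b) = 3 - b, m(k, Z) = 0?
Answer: -476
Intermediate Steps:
E(S, A) = -7 (E(S, A) = -7 + (S - S) = -7 + 0 = -7)
H(P, r) = 77 - 7*P (H(P, r) = (-7 + 0)*(-11 + P) = -7*(-11 + P) = 77 - 7*P)
-378 - H(I((1 - 2)*3, 6), 14) = -378 - (77 - 7*(3 - 1*6)) = -378 - (77 - 7*(3 - 6)) = -378 - (77 - 7*(-3)) = -378 - (77 + 21) = -378 - 1*98 = -378 - 98 = -476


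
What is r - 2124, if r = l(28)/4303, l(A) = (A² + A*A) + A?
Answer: -9137976/4303 ≈ -2123.6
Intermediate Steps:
l(A) = A + 2*A² (l(A) = (A² + A²) + A = 2*A² + A = A + 2*A²)
r = 1596/4303 (r = (28*(1 + 2*28))/4303 = (28*(1 + 56))*(1/4303) = (28*57)*(1/4303) = 1596*(1/4303) = 1596/4303 ≈ 0.37090)
r - 2124 = 1596/4303 - 2124 = -9137976/4303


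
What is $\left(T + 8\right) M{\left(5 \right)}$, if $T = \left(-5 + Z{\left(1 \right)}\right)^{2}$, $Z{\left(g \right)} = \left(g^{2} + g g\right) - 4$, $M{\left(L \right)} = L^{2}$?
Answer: $1425$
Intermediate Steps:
$Z{\left(g \right)} = -4 + 2 g^{2}$ ($Z{\left(g \right)} = \left(g^{2} + g^{2}\right) - 4 = 2 g^{2} - 4 = -4 + 2 g^{2}$)
$T = 49$ ($T = \left(-5 - \left(4 - 2 \cdot 1^{2}\right)\right)^{2} = \left(-5 + \left(-4 + 2 \cdot 1\right)\right)^{2} = \left(-5 + \left(-4 + 2\right)\right)^{2} = \left(-5 - 2\right)^{2} = \left(-7\right)^{2} = 49$)
$\left(T + 8\right) M{\left(5 \right)} = \left(49 + 8\right) 5^{2} = 57 \cdot 25 = 1425$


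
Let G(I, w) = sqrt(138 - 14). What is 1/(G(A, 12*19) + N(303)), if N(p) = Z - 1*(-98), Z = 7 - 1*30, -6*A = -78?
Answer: 75/5501 - 2*sqrt(31)/5501 ≈ 0.011610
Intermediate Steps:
A = 13 (A = -1/6*(-78) = 13)
Z = -23 (Z = 7 - 30 = -23)
G(I, w) = 2*sqrt(31) (G(I, w) = sqrt(124) = 2*sqrt(31))
N(p) = 75 (N(p) = -23 - 1*(-98) = -23 + 98 = 75)
1/(G(A, 12*19) + N(303)) = 1/(2*sqrt(31) + 75) = 1/(75 + 2*sqrt(31))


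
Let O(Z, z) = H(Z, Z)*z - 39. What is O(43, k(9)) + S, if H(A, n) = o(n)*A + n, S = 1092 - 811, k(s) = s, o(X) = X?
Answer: 17270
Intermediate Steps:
S = 281
H(A, n) = n + A*n (H(A, n) = n*A + n = A*n + n = n + A*n)
O(Z, z) = -39 + Z*z*(1 + Z) (O(Z, z) = (Z*(1 + Z))*z - 39 = Z*z*(1 + Z) - 39 = -39 + Z*z*(1 + Z))
O(43, k(9)) + S = (-39 + 43*9*(1 + 43)) + 281 = (-39 + 43*9*44) + 281 = (-39 + 17028) + 281 = 16989 + 281 = 17270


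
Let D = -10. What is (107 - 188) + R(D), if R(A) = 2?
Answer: -79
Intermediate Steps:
(107 - 188) + R(D) = (107 - 188) + 2 = -81 + 2 = -79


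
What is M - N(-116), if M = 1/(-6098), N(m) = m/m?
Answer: -6099/6098 ≈ -1.0002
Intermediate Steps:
N(m) = 1
M = -1/6098 ≈ -0.00016399
M - N(-116) = -1/6098 - 1*1 = -1/6098 - 1 = -6099/6098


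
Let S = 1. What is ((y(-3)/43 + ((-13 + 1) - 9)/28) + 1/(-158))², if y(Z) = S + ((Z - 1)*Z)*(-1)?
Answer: 189145009/184633744 ≈ 1.0244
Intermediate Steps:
y(Z) = 1 - Z*(-1 + Z) (y(Z) = 1 + ((Z - 1)*Z)*(-1) = 1 + ((-1 + Z)*Z)*(-1) = 1 + (Z*(-1 + Z))*(-1) = 1 - Z*(-1 + Z))
((y(-3)/43 + ((-13 + 1) - 9)/28) + 1/(-158))² = (((1 - 3 - 1*(-3)²)/43 + ((-13 + 1) - 9)/28) + 1/(-158))² = (((1 - 3 - 1*9)*(1/43) + (-12 - 9)*(1/28)) - 1/158)² = (((1 - 3 - 9)*(1/43) - 21*1/28) - 1/158)² = ((-11*1/43 - ¾) - 1/158)² = ((-11/43 - ¾) - 1/158)² = (-173/172 - 1/158)² = (-13753/13588)² = 189145009/184633744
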